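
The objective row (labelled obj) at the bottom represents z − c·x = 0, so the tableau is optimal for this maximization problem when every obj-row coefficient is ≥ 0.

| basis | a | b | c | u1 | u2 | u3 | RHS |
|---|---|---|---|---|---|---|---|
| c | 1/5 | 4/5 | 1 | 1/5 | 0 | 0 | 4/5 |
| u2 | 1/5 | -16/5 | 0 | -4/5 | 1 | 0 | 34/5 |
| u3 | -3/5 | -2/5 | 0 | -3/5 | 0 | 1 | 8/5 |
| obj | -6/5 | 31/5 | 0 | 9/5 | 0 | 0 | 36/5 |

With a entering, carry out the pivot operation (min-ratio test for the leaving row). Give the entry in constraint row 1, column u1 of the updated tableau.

1

Ratio test on column a — row 1: (4/5)/(1/5) = 4; row 2: (34/5)/(1/5) = 34; row 3: entry -3/5 ≤ 0. Minimum is 4 at row 1 (c leaves); pivot element 1/5.
Divide row 1 by 1/5; eliminate column a from the other rows.
In the new row 1, the u1 entry is the old entry divided by the pivot: (1/5)/(1/5) = 1.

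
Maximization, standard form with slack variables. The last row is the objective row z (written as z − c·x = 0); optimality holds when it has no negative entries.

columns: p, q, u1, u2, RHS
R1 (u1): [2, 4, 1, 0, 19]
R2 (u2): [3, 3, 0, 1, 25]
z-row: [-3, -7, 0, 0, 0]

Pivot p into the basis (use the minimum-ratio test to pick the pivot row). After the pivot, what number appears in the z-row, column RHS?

25

Ratio test on column p — row 1: 19/2 = 19/2; row 2: 25/3 = 25/3. Minimum is 25/3 at row 2 (u2 leaves); pivot element 3.
Divide row 2 by 3; eliminate column p from the other rows.
z-row update in column RHS: 0 − (-3)·(25/3) = 25.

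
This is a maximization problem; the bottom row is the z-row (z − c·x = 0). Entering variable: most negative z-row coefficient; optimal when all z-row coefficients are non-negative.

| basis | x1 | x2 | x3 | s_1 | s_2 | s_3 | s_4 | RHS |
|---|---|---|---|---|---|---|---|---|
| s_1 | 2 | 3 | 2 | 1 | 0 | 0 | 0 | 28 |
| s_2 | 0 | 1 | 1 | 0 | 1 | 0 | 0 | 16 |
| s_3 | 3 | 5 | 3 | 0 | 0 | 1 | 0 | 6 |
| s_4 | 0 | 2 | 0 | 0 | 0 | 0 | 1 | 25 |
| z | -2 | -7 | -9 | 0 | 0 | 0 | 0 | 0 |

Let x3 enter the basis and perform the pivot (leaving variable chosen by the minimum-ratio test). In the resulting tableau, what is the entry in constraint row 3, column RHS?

2

Ratio test on column x3 — row 1: 28/2 = 14; row 2: 16/1 = 16; row 3: 6/3 = 2; row 4: entry 0 ≤ 0. Minimum is 2 at row 3 (s_3 leaves); pivot element 3.
Divide row 3 by 3; eliminate column x3 from the other rows.
In the new row 3, the RHS entry is the old entry divided by the pivot: 6/3 = 2.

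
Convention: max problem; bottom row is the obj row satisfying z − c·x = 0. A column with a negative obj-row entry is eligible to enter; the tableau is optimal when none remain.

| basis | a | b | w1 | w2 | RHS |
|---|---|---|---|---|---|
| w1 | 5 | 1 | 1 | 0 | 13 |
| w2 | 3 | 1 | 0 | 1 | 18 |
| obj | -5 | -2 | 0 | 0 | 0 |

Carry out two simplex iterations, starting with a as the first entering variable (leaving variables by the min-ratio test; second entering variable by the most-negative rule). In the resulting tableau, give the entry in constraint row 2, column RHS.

5

Ratio test on column a — row 1: 13/5 = 13/5; row 2: 18/3 = 6. Minimum is 13/5 at row 1 (w1 leaves); pivot element 5.
Divide row 1 by 5; eliminate column a from the other rows.
Second iteration: most negative obj-row entry is -1 in column b, so b enters.
Ratio test on column b — row 1: (13/5)/(1/5) = 13; row 2: (51/5)/(2/5) = 51/2. Minimum is 13 at row 1 (a leaves); pivot element 1/5.
Divide row 1 by 1/5; eliminate column b from the other rows.
After both pivots, the entry at constraint row 2, column RHS is 5.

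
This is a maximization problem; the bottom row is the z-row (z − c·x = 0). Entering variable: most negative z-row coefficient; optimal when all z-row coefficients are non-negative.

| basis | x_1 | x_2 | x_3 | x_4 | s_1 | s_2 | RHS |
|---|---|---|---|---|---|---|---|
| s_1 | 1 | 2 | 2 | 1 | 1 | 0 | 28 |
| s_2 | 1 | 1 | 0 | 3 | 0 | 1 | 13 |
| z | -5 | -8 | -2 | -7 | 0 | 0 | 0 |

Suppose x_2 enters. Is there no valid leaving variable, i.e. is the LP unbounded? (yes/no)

Column x_2 has positive entries in row(s) 1, 2, so the ratio test bounds it — not unbounded.

no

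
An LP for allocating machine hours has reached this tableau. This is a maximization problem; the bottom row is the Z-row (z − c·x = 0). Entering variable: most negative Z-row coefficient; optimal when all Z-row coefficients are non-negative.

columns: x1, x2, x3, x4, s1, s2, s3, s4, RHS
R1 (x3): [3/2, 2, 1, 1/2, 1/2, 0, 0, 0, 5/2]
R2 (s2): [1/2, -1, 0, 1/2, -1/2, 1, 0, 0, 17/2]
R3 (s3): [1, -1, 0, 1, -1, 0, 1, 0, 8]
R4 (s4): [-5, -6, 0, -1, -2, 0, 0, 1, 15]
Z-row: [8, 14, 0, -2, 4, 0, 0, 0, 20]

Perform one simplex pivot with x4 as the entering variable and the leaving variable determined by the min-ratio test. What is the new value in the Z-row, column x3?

4

Ratio test on column x4 — row 1: (5/2)/(1/2) = 5; row 2: (17/2)/(1/2) = 17; row 3: 8/1 = 8; row 4: entry -1 ≤ 0. Minimum is 5 at row 1 (x3 leaves); pivot element 1/2.
Divide row 1 by 1/2; eliminate column x4 from the other rows.
Z-row update in column x3: 0 − (-2)·2 = 4.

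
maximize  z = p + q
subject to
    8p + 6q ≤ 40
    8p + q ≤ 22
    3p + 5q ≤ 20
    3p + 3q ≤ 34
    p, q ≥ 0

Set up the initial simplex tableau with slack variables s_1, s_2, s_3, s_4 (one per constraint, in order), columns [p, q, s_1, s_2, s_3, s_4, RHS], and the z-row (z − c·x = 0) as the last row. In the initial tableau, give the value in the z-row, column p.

The z-row carries the negated objective coefficients: the p entry is -1.

-1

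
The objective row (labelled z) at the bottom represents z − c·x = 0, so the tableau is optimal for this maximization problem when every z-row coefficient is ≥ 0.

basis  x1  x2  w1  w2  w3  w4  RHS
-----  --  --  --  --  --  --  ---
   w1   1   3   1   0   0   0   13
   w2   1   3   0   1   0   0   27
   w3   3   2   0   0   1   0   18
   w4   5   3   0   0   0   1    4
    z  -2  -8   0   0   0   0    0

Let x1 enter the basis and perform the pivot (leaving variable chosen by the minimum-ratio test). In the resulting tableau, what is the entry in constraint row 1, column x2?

Ratio test on column x1 — row 1: 13/1 = 13; row 2: 27/1 = 27; row 3: 18/3 = 6; row 4: 4/5 = 4/5. Minimum is 4/5 at row 4 (w4 leaves); pivot element 5.
Divide row 4 by 5; eliminate column x1 from the other rows.
Row 1 update in column x2: 3 − 1·(3/5) = 12/5.

12/5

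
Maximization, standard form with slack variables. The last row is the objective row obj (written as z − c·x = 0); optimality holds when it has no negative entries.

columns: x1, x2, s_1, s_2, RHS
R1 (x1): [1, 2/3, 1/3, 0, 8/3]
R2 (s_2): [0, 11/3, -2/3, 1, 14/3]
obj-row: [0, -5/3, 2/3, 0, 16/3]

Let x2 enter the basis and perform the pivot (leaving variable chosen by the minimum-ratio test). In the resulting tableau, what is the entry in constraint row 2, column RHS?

Ratio test on column x2 — row 1: (8/3)/(2/3) = 4; row 2: (14/3)/(11/3) = 14/11. Minimum is 14/11 at row 2 (s_2 leaves); pivot element 11/3.
Divide row 2 by 11/3; eliminate column x2 from the other rows.
In the new row 2, the RHS entry is the old entry divided by the pivot: (14/3)/(11/3) = 14/11.

14/11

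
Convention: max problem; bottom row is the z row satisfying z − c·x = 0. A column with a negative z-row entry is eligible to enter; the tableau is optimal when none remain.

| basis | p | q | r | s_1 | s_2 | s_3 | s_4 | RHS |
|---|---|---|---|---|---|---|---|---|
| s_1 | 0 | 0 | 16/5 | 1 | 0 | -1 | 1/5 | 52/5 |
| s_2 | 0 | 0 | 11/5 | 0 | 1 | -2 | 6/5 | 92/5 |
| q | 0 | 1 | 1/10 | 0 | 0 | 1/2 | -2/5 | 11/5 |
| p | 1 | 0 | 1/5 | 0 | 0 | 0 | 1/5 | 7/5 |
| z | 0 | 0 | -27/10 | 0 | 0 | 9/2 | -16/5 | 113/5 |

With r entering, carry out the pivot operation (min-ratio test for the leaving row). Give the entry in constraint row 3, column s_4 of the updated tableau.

-13/32

Ratio test on column r — row 1: (52/5)/(16/5) = 13/4; row 2: (92/5)/(11/5) = 92/11; row 3: (11/5)/(1/10) = 22; row 4: (7/5)/(1/5) = 7. Minimum is 13/4 at row 1 (s_1 leaves); pivot element 16/5.
Divide row 1 by 16/5; eliminate column r from the other rows.
Row 3 update in column s_4: -2/5 − (1/10)·(1/16) = -13/32.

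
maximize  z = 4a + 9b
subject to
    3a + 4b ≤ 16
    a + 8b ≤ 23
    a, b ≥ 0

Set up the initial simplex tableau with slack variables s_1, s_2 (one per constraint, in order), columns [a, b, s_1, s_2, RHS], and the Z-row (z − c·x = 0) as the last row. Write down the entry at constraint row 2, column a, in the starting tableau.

Constraint 2 has coefficient 1 on a.

1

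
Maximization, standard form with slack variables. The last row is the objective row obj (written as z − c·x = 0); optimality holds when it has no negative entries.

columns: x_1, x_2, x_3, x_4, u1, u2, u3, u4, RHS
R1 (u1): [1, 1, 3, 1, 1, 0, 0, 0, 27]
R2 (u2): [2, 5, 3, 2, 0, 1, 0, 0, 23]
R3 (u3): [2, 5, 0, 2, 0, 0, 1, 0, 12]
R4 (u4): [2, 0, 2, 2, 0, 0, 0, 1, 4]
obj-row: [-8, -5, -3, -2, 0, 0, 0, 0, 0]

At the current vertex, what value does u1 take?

27

u1 is basic (row 1); its value is the RHS of that row, 27.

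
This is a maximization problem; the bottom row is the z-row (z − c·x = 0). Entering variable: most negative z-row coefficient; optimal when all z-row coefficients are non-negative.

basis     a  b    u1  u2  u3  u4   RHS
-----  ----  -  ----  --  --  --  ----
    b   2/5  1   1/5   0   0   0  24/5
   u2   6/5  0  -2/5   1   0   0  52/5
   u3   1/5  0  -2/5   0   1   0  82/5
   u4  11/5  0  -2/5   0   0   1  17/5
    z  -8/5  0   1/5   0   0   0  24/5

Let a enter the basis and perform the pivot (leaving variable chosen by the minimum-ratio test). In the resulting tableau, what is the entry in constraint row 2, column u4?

Ratio test on column a — row 1: (24/5)/(2/5) = 12; row 2: (52/5)/(6/5) = 26/3; row 3: (82/5)/(1/5) = 82; row 4: (17/5)/(11/5) = 17/11. Minimum is 17/11 at row 4 (u4 leaves); pivot element 11/5.
Divide row 4 by 11/5; eliminate column a from the other rows.
Row 2 update in column u4: 0 − (6/5)·(5/11) = -6/11.

-6/11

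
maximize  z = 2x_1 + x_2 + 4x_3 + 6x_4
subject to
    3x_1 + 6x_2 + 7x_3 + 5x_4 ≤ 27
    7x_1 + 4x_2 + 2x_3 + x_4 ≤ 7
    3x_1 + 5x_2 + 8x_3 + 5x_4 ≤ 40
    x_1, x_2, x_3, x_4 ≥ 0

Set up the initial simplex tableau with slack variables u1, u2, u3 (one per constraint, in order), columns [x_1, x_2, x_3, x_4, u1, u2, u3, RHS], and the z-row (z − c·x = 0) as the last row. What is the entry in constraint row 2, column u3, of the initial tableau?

Slack u3 belongs to constraint 3; its column is the unit vector e_3, so the entry in row 2 is 0.

0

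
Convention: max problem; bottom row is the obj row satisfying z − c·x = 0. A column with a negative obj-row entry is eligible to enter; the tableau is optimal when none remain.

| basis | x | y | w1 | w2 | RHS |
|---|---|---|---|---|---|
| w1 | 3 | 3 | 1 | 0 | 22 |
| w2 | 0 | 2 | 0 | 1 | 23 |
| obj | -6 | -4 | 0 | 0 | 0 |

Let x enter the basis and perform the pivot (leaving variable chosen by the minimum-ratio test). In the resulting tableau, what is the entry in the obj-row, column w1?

Ratio test on column x — row 1: 22/3 = 22/3; row 2: entry 0 ≤ 0. Minimum is 22/3 at row 1 (w1 leaves); pivot element 3.
Divide row 1 by 3; eliminate column x from the other rows.
obj-row update in column w1: 0 − (-6)·(1/3) = 2.

2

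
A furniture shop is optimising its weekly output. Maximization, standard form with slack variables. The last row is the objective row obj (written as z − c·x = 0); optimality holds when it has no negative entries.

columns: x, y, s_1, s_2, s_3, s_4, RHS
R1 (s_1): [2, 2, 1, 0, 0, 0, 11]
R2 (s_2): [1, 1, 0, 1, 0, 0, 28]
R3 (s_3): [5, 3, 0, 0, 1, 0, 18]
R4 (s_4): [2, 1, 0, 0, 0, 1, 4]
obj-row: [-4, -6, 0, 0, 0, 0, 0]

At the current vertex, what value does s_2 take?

28

s_2 is basic (row 2); its value is the RHS of that row, 28.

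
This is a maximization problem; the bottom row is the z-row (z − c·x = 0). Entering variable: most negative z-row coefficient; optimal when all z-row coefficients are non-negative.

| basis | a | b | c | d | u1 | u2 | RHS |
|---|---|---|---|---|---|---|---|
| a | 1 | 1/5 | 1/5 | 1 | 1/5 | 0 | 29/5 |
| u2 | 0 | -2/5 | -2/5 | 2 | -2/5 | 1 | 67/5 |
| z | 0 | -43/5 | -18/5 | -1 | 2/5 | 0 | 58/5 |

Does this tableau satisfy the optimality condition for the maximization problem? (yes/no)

The z-row has a negative entry -43/5 in column b, so it is not optimal.

no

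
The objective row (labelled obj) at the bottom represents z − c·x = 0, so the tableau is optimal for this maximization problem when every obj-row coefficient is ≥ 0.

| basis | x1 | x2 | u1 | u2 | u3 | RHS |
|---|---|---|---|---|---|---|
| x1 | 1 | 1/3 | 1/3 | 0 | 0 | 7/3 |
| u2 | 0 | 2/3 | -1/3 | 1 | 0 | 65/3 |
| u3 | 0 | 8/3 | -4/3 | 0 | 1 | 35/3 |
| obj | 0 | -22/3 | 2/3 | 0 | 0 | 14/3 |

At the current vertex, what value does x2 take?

0

x2 is not in the basis, so in the current basic feasible solution x2 = 0.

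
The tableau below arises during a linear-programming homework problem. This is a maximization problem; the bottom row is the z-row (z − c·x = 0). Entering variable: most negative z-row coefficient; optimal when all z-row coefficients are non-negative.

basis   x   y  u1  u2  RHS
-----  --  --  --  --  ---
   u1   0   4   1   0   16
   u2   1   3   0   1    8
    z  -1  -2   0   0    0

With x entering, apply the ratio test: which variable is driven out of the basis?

Column x entries and ratios — u1: 0 ≤ 0, skip; u2: 8/1 = 8.
Smallest ratio is 8 in the row of u2, so u2 leaves.

u2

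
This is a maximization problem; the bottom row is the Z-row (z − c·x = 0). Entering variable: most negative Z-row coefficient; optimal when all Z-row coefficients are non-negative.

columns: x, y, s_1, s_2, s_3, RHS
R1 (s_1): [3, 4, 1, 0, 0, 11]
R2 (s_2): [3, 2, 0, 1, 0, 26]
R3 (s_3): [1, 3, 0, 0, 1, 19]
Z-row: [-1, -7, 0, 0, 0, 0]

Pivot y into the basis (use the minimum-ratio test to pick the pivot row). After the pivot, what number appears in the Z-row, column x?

17/4

Ratio test on column y — row 1: 11/4 = 11/4; row 2: 26/2 = 13; row 3: 19/3 = 19/3. Minimum is 11/4 at row 1 (s_1 leaves); pivot element 4.
Divide row 1 by 4; eliminate column y from the other rows.
Z-row update in column x: -1 − (-7)·(3/4) = 17/4.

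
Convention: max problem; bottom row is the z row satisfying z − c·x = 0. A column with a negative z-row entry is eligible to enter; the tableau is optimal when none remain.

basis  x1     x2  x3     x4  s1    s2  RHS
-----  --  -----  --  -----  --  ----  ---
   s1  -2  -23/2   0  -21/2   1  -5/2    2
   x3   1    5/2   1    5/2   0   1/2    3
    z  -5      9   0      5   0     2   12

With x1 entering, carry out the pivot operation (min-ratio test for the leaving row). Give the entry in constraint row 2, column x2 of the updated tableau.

Ratio test on column x1 — row 1: entry -2 ≤ 0; row 2: 3/1 = 3. Minimum is 3 at row 2 (x3 leaves); pivot element 1.
Divide row 2 by 1; eliminate column x1 from the other rows.
In the new row 2, the x2 entry is the old entry divided by the pivot: (5/2)/1 = 5/2.

5/2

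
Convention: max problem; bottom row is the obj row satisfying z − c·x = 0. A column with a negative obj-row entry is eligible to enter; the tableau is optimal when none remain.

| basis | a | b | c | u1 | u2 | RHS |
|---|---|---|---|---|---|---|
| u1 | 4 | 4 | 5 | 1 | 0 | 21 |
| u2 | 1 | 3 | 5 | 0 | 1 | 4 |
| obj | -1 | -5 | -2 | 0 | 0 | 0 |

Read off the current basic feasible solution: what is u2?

u2 is basic (row 2); its value is the RHS of that row, 4.

4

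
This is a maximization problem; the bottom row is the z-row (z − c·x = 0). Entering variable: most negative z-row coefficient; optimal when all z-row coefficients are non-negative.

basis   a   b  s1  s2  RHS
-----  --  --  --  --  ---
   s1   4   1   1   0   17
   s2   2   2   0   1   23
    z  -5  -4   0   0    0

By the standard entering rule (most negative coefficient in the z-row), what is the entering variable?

a

Negative z-row entries: a: -5, b: -4.
The most negative is -5 in column a, so a enters.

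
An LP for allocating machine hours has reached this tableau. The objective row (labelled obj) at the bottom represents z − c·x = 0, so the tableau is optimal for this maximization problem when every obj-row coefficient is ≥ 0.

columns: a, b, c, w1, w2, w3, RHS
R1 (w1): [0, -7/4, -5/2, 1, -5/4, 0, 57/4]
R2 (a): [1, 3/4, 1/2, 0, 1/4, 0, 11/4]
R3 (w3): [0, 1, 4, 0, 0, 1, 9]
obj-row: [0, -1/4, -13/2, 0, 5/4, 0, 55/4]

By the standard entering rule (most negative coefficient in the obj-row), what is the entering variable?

c

Negative obj-row entries: b: -1/4, c: -13/2.
The most negative is -13/2 in column c, so c enters.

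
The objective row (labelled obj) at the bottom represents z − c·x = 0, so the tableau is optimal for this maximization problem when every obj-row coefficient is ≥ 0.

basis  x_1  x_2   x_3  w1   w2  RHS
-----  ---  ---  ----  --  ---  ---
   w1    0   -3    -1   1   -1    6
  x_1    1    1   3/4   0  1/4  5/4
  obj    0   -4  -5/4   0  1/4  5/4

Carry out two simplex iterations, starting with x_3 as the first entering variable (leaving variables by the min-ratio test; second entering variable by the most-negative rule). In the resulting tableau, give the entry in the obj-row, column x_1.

4

Ratio test on column x_3 — row 1: entry -1 ≤ 0; row 2: (5/4)/(3/4) = 5/3. Minimum is 5/3 at row 2 (x_1 leaves); pivot element 3/4.
Divide row 2 by 3/4; eliminate column x_3 from the other rows.
Second iteration: most negative obj-row entry is -7/3 in column x_2, so x_2 enters.
Ratio test on column x_2 — row 1: entry -5/3 ≤ 0; row 2: (5/3)/(4/3) = 5/4. Minimum is 5/4 at row 2 (x_3 leaves); pivot element 4/3.
Divide row 2 by 4/3; eliminate column x_2 from the other rows.
After both pivots, the entry at the obj-row, column x_1 is 4.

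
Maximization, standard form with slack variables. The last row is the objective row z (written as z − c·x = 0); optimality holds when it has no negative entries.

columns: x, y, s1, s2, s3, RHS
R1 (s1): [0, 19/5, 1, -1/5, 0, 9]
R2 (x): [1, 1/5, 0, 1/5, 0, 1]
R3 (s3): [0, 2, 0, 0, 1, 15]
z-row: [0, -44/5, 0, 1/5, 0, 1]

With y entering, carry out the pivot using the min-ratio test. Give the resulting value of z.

415/19

Ratio test on column y — row 1: 9/(19/5) = 45/19; row 2: 1/(1/5) = 5; row 3: 15/2 = 15/2. Minimum is 45/19 at row 1 (s1 leaves); pivot element 19/5.
Pivot on row 1; the z-row RHS becomes 1 − (-44/5)·(45/19) = 415/19.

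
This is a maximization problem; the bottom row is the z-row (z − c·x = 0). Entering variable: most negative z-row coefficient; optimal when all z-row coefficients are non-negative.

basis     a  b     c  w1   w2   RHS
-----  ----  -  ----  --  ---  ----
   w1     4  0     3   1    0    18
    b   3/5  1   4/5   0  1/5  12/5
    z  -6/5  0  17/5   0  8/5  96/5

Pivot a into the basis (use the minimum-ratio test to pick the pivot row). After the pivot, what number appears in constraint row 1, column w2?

-4/3

Ratio test on column a — row 1: 18/4 = 9/2; row 2: (12/5)/(3/5) = 4. Minimum is 4 at row 2 (b leaves); pivot element 3/5.
Divide row 2 by 3/5; eliminate column a from the other rows.
Row 1 update in column w2: 0 − 4·(1/3) = -4/3.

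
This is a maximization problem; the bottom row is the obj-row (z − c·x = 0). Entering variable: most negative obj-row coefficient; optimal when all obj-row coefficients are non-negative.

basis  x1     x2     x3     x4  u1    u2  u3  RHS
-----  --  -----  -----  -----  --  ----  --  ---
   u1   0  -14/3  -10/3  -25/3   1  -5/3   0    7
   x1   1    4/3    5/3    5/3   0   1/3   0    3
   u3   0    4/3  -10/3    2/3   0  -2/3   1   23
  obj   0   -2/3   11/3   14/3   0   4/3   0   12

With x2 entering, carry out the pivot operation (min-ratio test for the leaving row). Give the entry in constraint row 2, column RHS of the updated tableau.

Ratio test on column x2 — row 1: entry -14/3 ≤ 0; row 2: 3/(4/3) = 9/4; row 3: 23/(4/3) = 69/4. Minimum is 9/4 at row 2 (x1 leaves); pivot element 4/3.
Divide row 2 by 4/3; eliminate column x2 from the other rows.
In the new row 2, the RHS entry is the old entry divided by the pivot: 3/(4/3) = 9/4.

9/4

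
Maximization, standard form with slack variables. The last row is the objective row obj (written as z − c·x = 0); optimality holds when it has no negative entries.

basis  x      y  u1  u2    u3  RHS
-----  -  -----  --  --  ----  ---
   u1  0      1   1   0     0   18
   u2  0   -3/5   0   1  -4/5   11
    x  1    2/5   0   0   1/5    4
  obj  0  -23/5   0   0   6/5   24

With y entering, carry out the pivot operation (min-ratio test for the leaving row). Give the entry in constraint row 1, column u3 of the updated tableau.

Ratio test on column y — row 1: 18/1 = 18; row 2: entry -3/5 ≤ 0; row 3: 4/(2/5) = 10. Minimum is 10 at row 3 (x leaves); pivot element 2/5.
Divide row 3 by 2/5; eliminate column y from the other rows.
Row 1 update in column u3: 0 − 1·(1/2) = -1/2.

-1/2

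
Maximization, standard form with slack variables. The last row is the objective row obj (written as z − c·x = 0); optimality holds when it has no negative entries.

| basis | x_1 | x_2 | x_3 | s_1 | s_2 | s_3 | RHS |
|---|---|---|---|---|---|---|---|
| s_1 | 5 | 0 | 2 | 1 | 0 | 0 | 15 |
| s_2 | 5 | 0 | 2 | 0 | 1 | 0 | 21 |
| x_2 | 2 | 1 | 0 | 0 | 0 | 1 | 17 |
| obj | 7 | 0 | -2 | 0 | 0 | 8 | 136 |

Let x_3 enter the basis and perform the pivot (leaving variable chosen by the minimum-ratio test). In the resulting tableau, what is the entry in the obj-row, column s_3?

Ratio test on column x_3 — row 1: 15/2 = 15/2; row 2: 21/2 = 21/2; row 3: entry 0 ≤ 0. Minimum is 15/2 at row 1 (s_1 leaves); pivot element 2.
Divide row 1 by 2; eliminate column x_3 from the other rows.
obj-row update in column s_3: 8 − (-2)·0 = 8.

8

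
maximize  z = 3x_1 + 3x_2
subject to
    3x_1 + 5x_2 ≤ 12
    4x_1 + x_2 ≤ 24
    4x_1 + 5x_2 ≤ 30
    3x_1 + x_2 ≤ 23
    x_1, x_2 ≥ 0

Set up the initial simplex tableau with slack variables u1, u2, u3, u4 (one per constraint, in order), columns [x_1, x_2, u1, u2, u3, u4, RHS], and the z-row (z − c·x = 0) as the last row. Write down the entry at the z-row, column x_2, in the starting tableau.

-3

The z-row carries the negated objective coefficients: the x_2 entry is -3.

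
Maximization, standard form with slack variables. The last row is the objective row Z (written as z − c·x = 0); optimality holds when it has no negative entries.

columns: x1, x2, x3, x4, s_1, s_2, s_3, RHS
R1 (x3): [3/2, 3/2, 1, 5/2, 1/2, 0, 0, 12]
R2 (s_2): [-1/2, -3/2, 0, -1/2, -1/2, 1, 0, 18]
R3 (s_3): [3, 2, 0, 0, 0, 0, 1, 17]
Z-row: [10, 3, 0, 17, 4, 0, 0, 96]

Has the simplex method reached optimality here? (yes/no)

yes

Every Z-row coefficient is ≥ 0, so the tableau is optimal.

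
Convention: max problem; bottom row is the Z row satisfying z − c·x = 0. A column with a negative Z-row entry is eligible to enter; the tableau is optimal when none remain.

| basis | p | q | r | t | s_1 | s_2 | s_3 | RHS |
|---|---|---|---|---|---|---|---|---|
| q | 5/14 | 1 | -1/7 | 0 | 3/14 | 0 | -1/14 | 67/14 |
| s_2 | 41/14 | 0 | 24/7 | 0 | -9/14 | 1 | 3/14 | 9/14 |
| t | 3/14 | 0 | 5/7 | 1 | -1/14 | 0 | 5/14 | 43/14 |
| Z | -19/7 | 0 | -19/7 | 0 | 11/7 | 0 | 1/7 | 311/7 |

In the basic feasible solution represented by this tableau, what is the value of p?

p is not in the basis, so in the current basic feasible solution p = 0.

0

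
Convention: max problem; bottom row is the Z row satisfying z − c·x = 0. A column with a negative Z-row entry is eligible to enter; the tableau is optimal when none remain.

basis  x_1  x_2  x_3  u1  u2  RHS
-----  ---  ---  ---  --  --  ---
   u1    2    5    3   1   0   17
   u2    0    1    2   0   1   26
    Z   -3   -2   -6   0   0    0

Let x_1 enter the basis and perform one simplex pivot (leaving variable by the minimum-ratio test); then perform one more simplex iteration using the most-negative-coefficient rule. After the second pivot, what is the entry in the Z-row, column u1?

Ratio test on column x_1 — row 1: 17/2 = 17/2; row 2: entry 0 ≤ 0. Minimum is 17/2 at row 1 (u1 leaves); pivot element 2.
Divide row 1 by 2; eliminate column x_1 from the other rows.
Second iteration: most negative Z-row entry is -3/2 in column x_3, so x_3 enters.
Ratio test on column x_3 — row 1: (17/2)/(3/2) = 17/3; row 2: 26/2 = 13. Minimum is 17/3 at row 1 (x_1 leaves); pivot element 3/2.
Divide row 1 by 3/2; eliminate column x_3 from the other rows.
After both pivots, the entry at the Z-row, column u1 is 2.

2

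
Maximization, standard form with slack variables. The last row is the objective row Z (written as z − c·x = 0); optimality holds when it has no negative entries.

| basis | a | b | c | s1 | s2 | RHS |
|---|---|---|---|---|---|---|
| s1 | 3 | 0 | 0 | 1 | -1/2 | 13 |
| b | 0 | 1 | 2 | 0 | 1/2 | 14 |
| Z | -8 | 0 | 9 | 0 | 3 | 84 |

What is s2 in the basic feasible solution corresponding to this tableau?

0

s2 is not in the basis, so in the current basic feasible solution s2 = 0.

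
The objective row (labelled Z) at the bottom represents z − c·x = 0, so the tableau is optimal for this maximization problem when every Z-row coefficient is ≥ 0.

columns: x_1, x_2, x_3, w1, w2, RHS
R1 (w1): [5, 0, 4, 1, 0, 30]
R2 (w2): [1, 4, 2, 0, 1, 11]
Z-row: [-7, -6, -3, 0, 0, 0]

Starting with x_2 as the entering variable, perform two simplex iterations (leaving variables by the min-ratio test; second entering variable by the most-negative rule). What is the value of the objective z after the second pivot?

99/2

Ratio test on column x_2 — row 1: entry 0 ≤ 0; row 2: 11/4 = 11/4. Minimum is 11/4 at row 2 (w2 leaves); pivot element 4.
Pivot on row 2; the Z-row RHS becomes 0 − (-6)·(11/4) = 33/2.
Next entering variable (most negative Z-row entry -11/2): x_1.
Ratio test on column x_1 — row 1: 30/5 = 6; row 2: (11/4)/(1/4) = 11. Minimum is 6 at row 1 (w1 leaves); pivot element 5.
After the second pivot the Z-row RHS is 33/2 − (-11/2)·6 = 99/2.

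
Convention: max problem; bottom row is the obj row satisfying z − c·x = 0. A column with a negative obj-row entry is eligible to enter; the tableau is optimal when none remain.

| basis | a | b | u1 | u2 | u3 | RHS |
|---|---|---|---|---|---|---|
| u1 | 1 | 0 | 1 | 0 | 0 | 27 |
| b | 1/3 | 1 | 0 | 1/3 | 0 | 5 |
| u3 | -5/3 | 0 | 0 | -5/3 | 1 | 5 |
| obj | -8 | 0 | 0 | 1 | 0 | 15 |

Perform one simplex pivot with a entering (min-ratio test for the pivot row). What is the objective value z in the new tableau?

135

Ratio test on column a — row 1: 27/1 = 27; row 2: 5/(1/3) = 15; row 3: entry -5/3 ≤ 0. Minimum is 15 at row 2 (b leaves); pivot element 1/3.
Pivot on row 2; the obj-row RHS becomes 15 − (-8)·15 = 135.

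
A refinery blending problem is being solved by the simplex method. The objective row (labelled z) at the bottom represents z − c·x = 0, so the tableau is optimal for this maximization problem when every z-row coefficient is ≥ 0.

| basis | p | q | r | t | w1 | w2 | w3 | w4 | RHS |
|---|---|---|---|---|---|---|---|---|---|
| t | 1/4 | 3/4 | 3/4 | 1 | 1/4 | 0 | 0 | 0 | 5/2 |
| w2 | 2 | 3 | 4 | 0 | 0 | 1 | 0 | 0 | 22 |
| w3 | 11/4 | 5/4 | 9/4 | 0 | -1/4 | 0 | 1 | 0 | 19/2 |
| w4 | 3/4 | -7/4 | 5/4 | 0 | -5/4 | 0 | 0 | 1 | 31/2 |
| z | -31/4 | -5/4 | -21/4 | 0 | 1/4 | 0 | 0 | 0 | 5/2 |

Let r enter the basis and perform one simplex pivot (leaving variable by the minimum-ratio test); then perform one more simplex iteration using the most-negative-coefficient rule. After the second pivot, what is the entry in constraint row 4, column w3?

-1/6

Ratio test on column r — row 1: (5/2)/(3/4) = 10/3; row 2: 22/4 = 11/2; row 3: (19/2)/(9/4) = 38/9; row 4: (31/2)/(5/4) = 62/5. Minimum is 10/3 at row 1 (t leaves); pivot element 3/4.
Divide row 1 by 3/4; eliminate column r from the other rows.
Second iteration: most negative z-row entry is -6 in column p, so p enters.
Ratio test on column p — row 1: (10/3)/(1/3) = 10; row 2: (26/3)/(2/3) = 13; row 3: 2/2 = 1; row 4: (34/3)/(1/3) = 34. Minimum is 1 at row 3 (w3 leaves); pivot element 2.
Divide row 3 by 2; eliminate column p from the other rows.
After both pivots, the entry at constraint row 4, column w3 is -1/6.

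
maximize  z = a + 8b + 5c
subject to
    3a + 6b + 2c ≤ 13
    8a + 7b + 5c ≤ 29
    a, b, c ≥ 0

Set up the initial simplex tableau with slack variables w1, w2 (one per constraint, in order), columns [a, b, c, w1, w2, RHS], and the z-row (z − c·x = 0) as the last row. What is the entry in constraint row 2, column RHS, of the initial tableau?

29

The RHS of constraint 2 is b_2 = 29.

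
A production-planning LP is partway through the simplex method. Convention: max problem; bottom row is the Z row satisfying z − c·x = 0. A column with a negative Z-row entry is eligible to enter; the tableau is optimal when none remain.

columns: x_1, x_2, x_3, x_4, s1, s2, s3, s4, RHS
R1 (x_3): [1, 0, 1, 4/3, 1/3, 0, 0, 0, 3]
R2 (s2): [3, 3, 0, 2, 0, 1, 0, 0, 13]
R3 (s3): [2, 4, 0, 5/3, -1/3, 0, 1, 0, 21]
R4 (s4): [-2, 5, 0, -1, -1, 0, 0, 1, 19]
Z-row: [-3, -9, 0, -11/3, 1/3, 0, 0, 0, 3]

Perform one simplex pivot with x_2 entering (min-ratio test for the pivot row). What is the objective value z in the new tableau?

186/5

Ratio test on column x_2 — row 1: entry 0 ≤ 0; row 2: 13/3 = 13/3; row 3: 21/4 = 21/4; row 4: 19/5 = 19/5. Minimum is 19/5 at row 4 (s4 leaves); pivot element 5.
Pivot on row 4; the Z-row RHS becomes 3 − (-9)·(19/5) = 186/5.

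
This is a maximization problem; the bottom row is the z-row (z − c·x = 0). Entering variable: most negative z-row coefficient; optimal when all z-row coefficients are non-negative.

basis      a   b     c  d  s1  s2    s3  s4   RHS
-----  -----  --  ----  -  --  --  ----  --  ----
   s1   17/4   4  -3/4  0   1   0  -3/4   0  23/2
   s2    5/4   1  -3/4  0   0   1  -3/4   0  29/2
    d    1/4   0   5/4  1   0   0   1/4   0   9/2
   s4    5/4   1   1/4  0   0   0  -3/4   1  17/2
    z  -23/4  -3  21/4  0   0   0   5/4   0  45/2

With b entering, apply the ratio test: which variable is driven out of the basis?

Column b entries and ratios — s1: (23/2)/4 = 23/8; s2: (29/2)/1 = 29/2; d: 0 ≤ 0, skip; s4: (17/2)/1 = 17/2.
Smallest ratio is 23/8 in the row of s1, so s1 leaves.

s1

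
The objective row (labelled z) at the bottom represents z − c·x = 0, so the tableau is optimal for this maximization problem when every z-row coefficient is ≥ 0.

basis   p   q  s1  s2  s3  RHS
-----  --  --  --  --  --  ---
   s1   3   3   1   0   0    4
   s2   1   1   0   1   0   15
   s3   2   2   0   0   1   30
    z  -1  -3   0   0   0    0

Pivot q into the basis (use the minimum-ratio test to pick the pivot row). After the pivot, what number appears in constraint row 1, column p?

Ratio test on column q — row 1: 4/3 = 4/3; row 2: 15/1 = 15; row 3: 30/2 = 15. Minimum is 4/3 at row 1 (s1 leaves); pivot element 3.
Divide row 1 by 3; eliminate column q from the other rows.
In the new row 1, the p entry is the old entry divided by the pivot: 3/3 = 1.

1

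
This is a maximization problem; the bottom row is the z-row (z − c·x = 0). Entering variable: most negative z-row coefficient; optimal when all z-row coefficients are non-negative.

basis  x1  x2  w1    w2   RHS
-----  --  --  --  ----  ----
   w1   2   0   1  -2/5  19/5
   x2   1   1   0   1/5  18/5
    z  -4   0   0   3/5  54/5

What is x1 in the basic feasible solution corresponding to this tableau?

x1 is not in the basis, so in the current basic feasible solution x1 = 0.

0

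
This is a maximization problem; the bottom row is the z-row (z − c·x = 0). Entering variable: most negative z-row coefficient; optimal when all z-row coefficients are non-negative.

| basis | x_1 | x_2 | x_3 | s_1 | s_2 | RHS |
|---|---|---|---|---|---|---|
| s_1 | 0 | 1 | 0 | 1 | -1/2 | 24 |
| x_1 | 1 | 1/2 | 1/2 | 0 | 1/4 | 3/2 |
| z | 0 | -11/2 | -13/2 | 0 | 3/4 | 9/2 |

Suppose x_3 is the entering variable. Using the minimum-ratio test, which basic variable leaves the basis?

Column x_3 entries and ratios — s_1: 0 ≤ 0, skip; x_1: (3/2)/(1/2) = 3.
Smallest ratio is 3 in the row of x_1, so x_1 leaves.

x_1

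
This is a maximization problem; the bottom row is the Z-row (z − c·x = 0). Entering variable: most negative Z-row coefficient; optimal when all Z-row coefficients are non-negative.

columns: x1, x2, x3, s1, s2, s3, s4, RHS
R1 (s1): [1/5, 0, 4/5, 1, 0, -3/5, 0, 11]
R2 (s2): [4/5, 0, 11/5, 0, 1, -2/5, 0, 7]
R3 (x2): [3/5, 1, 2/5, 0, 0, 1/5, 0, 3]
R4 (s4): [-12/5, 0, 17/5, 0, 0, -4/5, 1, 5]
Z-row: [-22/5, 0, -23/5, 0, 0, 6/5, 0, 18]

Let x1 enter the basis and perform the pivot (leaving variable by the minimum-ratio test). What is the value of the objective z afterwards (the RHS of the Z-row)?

40

Ratio test on column x1 — row 1: 11/(1/5) = 55; row 2: 7/(4/5) = 35/4; row 3: 3/(3/5) = 5; row 4: entry -12/5 ≤ 0. Minimum is 5 at row 3 (x2 leaves); pivot element 3/5.
Pivot on row 3; the Z-row RHS becomes 18 − (-22/5)·5 = 40.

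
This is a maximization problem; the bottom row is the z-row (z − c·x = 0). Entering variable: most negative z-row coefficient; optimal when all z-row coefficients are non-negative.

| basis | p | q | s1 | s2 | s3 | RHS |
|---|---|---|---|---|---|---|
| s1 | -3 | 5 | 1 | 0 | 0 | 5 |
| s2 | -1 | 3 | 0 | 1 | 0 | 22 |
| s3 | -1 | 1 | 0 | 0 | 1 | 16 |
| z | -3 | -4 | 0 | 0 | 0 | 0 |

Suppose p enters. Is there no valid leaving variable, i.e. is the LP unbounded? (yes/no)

Every constraint-row entry in column p is ≤ 0, so increasing p is unbounded.

yes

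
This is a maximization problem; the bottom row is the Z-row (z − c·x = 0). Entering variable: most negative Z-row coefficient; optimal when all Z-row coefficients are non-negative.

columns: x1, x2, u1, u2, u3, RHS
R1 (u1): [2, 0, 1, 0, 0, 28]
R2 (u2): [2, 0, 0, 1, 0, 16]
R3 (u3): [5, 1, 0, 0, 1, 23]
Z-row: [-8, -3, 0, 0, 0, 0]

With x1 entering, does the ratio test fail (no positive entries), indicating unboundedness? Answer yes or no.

no

Column x1 has positive entries in row(s) 1, 2, 3, so the ratio test bounds it — not unbounded.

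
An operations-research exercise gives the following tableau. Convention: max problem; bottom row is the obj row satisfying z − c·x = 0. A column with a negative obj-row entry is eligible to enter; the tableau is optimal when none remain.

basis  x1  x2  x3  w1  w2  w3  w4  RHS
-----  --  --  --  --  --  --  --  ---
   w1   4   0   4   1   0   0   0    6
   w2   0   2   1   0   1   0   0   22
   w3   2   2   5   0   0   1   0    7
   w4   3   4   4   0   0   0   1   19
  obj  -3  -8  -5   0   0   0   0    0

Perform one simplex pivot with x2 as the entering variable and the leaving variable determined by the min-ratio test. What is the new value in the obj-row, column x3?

15

Ratio test on column x2 — row 1: entry 0 ≤ 0; row 2: 22/2 = 11; row 3: 7/2 = 7/2; row 4: 19/4 = 19/4. Minimum is 7/2 at row 3 (w3 leaves); pivot element 2.
Divide row 3 by 2; eliminate column x2 from the other rows.
obj-row update in column x3: -5 − (-8)·(5/2) = 15.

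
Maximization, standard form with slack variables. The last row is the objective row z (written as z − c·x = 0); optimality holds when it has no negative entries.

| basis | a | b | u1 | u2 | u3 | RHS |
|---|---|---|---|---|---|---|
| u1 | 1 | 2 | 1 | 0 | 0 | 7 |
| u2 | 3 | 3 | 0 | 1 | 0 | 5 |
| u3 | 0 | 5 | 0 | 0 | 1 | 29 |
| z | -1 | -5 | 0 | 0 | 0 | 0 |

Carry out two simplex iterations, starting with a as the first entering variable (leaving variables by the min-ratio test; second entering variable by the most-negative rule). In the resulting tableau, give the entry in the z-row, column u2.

Ratio test on column a — row 1: 7/1 = 7; row 2: 5/3 = 5/3; row 3: entry 0 ≤ 0. Minimum is 5/3 at row 2 (u2 leaves); pivot element 3.
Divide row 2 by 3; eliminate column a from the other rows.
Second iteration: most negative z-row entry is -4 in column b, so b enters.
Ratio test on column b — row 1: (16/3)/1 = 16/3; row 2: (5/3)/1 = 5/3; row 3: 29/5 = 29/5. Minimum is 5/3 at row 2 (a leaves); pivot element 1.
Divide row 2 by 1; eliminate column b from the other rows.
After both pivots, the entry at the z-row, column u2 is 5/3.

5/3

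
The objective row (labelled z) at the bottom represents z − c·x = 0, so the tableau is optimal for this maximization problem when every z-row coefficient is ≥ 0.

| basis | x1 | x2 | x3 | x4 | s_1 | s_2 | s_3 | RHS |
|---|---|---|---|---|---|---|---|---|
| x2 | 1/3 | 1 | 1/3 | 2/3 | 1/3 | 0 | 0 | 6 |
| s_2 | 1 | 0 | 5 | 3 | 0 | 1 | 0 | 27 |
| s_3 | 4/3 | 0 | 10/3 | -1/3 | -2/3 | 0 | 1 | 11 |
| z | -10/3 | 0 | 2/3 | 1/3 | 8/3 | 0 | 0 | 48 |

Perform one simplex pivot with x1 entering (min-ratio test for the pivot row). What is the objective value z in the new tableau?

Ratio test on column x1 — row 1: 6/(1/3) = 18; row 2: 27/1 = 27; row 3: 11/(4/3) = 33/4. Minimum is 33/4 at row 3 (s_3 leaves); pivot element 4/3.
Pivot on row 3; the z-row RHS becomes 48 − (-10/3)·(33/4) = 151/2.

151/2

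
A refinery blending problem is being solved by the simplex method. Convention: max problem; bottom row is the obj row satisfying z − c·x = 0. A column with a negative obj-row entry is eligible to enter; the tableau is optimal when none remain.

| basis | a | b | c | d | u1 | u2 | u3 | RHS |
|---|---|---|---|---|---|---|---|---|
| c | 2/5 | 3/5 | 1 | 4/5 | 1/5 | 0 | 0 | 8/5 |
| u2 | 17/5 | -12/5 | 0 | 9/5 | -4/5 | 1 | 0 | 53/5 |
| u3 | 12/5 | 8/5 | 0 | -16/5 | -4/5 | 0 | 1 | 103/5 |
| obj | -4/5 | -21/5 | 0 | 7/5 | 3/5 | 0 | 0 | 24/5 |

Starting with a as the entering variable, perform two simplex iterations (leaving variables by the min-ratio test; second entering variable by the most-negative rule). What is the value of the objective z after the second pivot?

Ratio test on column a — row 1: (8/5)/(2/5) = 4; row 2: (53/5)/(17/5) = 53/17; row 3: (103/5)/(12/5) = 103/12. Minimum is 53/17 at row 2 (u2 leaves); pivot element 17/5.
Pivot on row 2; the obj-row RHS becomes 24/5 − (-4/5)·(53/17) = 124/17.
Next entering variable (most negative obj-row entry -81/17): b.
Ratio test on column b — row 1: (6/17)/(15/17) = 2/5; row 2: entry -12/17 ≤ 0; row 3: (223/17)/(56/17) = 223/56. Minimum is 2/5 at row 1 (c leaves); pivot element 15/17.
After the second pivot the obj-row RHS is 124/17 − (-81/17)·(2/5) = 46/5.

46/5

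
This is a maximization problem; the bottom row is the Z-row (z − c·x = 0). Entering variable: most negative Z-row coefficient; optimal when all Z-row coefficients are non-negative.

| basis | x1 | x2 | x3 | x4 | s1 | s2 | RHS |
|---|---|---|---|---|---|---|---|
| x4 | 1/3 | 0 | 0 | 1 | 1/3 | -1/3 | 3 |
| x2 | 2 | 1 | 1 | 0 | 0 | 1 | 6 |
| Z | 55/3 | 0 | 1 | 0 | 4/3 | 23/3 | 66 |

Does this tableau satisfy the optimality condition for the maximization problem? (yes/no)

yes

Every Z-row coefficient is ≥ 0, so the tableau is optimal.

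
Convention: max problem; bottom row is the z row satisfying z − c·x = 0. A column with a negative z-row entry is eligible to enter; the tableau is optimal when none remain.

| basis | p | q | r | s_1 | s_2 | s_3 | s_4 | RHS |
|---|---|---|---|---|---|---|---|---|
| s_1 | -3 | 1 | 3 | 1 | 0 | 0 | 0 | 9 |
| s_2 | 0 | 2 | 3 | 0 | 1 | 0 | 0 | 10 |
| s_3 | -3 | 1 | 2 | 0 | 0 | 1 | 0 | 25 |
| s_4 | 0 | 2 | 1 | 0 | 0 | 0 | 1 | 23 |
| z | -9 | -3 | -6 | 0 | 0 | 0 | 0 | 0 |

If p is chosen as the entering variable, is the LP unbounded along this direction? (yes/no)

Every constraint-row entry in column p is ≤ 0, so increasing p is unbounded.

yes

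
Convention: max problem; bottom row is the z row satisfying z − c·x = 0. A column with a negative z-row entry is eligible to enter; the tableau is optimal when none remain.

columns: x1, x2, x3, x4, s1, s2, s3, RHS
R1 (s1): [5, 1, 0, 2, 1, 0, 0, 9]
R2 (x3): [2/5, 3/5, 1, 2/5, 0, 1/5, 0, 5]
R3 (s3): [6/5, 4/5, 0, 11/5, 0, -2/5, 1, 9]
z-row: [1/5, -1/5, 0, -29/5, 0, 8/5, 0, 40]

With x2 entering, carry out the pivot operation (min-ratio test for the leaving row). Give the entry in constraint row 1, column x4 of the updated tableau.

Ratio test on column x2 — row 1: 9/1 = 9; row 2: 5/(3/5) = 25/3; row 3: 9/(4/5) = 45/4. Minimum is 25/3 at row 2 (x3 leaves); pivot element 3/5.
Divide row 2 by 3/5; eliminate column x2 from the other rows.
Row 1 update in column x4: 2 − 1·(2/3) = 4/3.

4/3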